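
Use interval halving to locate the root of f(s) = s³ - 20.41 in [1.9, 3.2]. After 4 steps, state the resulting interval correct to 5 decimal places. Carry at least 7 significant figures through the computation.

[2.71250, 2.79375]

f(1.900000) = -13.551000, f(3.200000) = 12.358000 (opposite signs)
step 1: m = 2.550000, f(m) = -3.828625 < 0 → root in [2.550000, 3.200000]
step 2: m = 2.875000, f(m) = 3.353672 > 0 → root in [2.550000, 2.875000]
step 3: m = 2.712500, f(m) = -0.452357 < 0 → root in [2.712500, 2.875000]
step 4: m = 2.793750, f(m) = 1.395328 > 0 → root in [2.712500, 2.793750]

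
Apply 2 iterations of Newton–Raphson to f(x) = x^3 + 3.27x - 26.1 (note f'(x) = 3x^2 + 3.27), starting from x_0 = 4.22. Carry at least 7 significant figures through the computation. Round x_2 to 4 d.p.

2.6721

x_0 = 4.220000: f = 62.850848, f' = 56.695200 → x_1 = 4.220000 - (62.850848)/(56.695200) = 3.111426
x_1 = 3.111426: f = 14.195977, f' = 32.312908 → x_2 = 3.111426 - (14.195977)/(32.312908) = 2.672097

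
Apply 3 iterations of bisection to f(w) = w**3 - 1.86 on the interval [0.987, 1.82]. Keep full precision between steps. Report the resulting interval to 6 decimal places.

f(0.987000) = -0.898495, f(1.820000) = 4.168568 (opposite signs)
step 1: m = 1.403500, f(m) = 0.904631 > 0 → root in [0.987000, 1.403500]
step 2: m = 1.195250, f(m) = -0.152439 < 0 → root in [1.195250, 1.403500]
step 3: m = 1.299375, f(m) = 0.333833 > 0 → root in [1.195250, 1.299375]

[1.195250, 1.299375]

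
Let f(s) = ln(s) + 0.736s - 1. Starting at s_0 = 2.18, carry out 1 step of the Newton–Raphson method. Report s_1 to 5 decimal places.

Newton update: s ← s − f(s)/f'(s).
f'(s) = 1/s + 0.736
s_0 = 2.180000: f = 1.383805, f' = 1.194716 → s_1 = 2.180000 - (1.383805)/(1.194716) = 1.021729

1.02173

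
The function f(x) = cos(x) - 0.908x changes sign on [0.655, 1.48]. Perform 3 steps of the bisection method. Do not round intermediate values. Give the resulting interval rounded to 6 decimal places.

[0.758125, 0.861250]

f(0.655000) = 0.198308, f(1.480000) = -1.253168 (opposite signs)
step 1: m = 1.067500, f(m) = -0.486974 < 0 → root in [0.655000, 1.067500]
step 2: m = 0.861250, f(m) = -0.130525 < 0 → root in [0.655000, 0.861250]
step 3: m = 0.758125, f(m) = 0.037749 > 0 → root in [0.758125, 0.861250]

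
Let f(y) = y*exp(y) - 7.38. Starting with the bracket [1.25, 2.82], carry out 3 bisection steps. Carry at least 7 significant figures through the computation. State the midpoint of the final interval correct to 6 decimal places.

1.544375

f(1.250000) = -3.017071, f(2.820000) = 39.930719 (opposite signs)
step 1: m = 2.035000, f(m) = 8.192333 > 0 → root in [1.250000, 2.035000]
step 2: m = 1.642500, f(m) = 1.108561 > 0 → root in [1.250000, 1.642500]
step 3: m = 1.446250, f(m) = -1.237548 < 0 → root in [1.446250, 1.642500]
Midpoint of [1.446250, 1.642500] = 1.544375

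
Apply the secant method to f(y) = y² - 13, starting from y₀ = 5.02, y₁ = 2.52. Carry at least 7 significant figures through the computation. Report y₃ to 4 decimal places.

3.6429

f(y_0) = 12.200400, f(y_1) = -6.649600
y_2 = 2.520000 - (-6.649600)·(2.520000 - 5.020000)/(-6.649600 - (12.200400)) = 3.401910; f(y_2) = -1.427010
y_3 = 3.401910 - (-1.427010)·(3.401910 - 2.520000)/(-1.427010 - (-6.649600)) = 3.642881; f(y_3) = 0.270582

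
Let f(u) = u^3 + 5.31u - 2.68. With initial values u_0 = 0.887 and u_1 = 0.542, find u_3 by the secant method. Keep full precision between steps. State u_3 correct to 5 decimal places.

f(u_0) = 2.727834, f(u_1) = 0.357240
u_2 = 0.542000 - (0.357240)·(0.542000 - 0.887000)/(0.357240 - (2.727834)) = 0.490010; f(u_2) = 0.039608
u_3 = 0.490010 - (0.039608)·(0.490010 - 0.542000)/(0.039608 - (0.357240)) = 0.483527; f(u_3) = 0.000575

0.48353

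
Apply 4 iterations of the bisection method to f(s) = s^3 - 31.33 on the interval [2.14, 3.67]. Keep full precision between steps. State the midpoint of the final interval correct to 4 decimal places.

f(2.140000) = -21.529656, f(3.670000) = 18.100863 (opposite signs)
step 1: m = 2.905000, f(m) = -6.814632 < 0 → root in [2.905000, 3.670000]
step 2: m = 3.287500, f(m) = 4.200170 > 0 → root in [2.905000, 3.287500]
step 3: m = 3.096250, f(m) = -1.646982 < 0 → root in [3.096250, 3.287500]
step 4: m = 3.191875, f(m) = 1.189033 > 0 → root in [3.096250, 3.191875]
Midpoint of [3.096250, 3.191875] = 3.144063

3.1441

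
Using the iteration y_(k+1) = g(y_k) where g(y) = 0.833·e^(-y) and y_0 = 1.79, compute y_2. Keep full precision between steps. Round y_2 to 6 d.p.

y_1 = g(1.790000) = 0.139078
y_2 = g(0.139078) = 0.724844

0.724844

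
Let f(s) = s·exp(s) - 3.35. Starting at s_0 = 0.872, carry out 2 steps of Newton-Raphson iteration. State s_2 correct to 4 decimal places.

f'(s) = (s + 1)·exp(s)
s_0 = 0.872000: f = -1.264447, f' = 4.477243 → s_1 = 0.872000 - (-1.264447)/(4.477243) = 1.154416
s_1 = 1.154416: f = 0.312007, f' = 6.834179 → s_2 = 1.154416 - (0.312007)/(6.834179) = 1.108762

1.1088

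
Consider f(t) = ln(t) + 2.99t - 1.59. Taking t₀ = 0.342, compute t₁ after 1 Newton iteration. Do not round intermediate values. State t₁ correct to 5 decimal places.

0.61937

Newton update: t ← t − f(t)/f'(t).
f'(t) = 1/t + 2.99
t_0 = 0.342000: f = -1.640365, f' = 5.913977 → t_1 = 0.342000 - (-1.640365)/(5.913977) = 0.619371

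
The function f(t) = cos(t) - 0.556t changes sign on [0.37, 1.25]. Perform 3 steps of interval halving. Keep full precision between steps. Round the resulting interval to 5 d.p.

[0.92000, 1.03000]

f(0.370000) = 0.726607, f(1.250000) = -0.379678 (opposite signs)
step 1: m = 0.810000, f(m) = 0.239138 > 0 → root in [0.810000, 1.250000]
step 2: m = 1.030000, f(m) = -0.057861 < 0 → root in [0.810000, 1.030000]
step 3: m = 0.920000, f(m) = 0.094300 > 0 → root in [0.920000, 1.030000]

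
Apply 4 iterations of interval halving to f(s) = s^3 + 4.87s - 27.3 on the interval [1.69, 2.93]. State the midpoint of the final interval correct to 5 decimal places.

f(1.690000) = -14.242891, f(2.930000) = 12.122857 (opposite signs)
step 1: m = 2.310000, f(m) = -3.723909 < 0 → root in [2.310000, 2.930000]
step 2: m = 2.620000, f(m) = 3.444128 > 0 → root in [2.310000, 2.620000]
step 3: m = 2.465000, f(m) = -0.317555 < 0 → root in [2.465000, 2.620000]
step 4: m = 2.542500, f(m) = 1.517474 > 0 → root in [2.465000, 2.542500]
Midpoint of [2.465000, 2.542500] = 2.503750

2.50375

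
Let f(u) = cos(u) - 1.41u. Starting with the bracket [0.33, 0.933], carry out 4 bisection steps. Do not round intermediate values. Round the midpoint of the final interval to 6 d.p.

f(0.330000) = 0.480742, f(0.933000) = -0.720104 (opposite signs)
step 1: m = 0.631500, f(m) = -0.083272 < 0 → root in [0.330000, 0.631500]
step 2: m = 0.480750, f(m) = 0.208791 > 0 → root in [0.480750, 0.631500]
step 3: m = 0.556125, f(m) = 0.065171 > 0 → root in [0.556125, 0.631500]
step 4: m = 0.593813, f(m) = -0.008462 < 0 → root in [0.556125, 0.593813]
Midpoint of [0.556125, 0.593813] = 0.574969

0.574969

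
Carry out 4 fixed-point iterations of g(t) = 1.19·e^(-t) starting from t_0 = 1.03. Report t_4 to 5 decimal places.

t_1 = g(1.030000) = 0.424838
t_2 = g(0.424838) = 0.778112
t_3 = g(0.778112) = 0.546534
t_4 = g(0.546534) = 0.688954

0.68895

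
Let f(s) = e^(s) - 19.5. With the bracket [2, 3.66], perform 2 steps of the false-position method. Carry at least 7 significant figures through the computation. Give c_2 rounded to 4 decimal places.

f(2.000000) = -12.110944, f(3.660000) = 19.361343
step 1: c = 2.638790, f(c) = -5.503749 < 0 → new bracket [2.638790, 3.660000]
step 2: c = 2.864829, f(c) = -1.953952 < 0 → new bracket [2.864829, 3.660000]

2.8648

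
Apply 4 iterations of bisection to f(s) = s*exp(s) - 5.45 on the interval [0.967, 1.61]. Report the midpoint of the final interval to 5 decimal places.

1.38897

f(0.967000) = -2.906749, f(1.610000) = 2.604526 (opposite signs)
step 1: m = 1.288500, f(m) = -0.776171 < 0 → root in [1.288500, 1.610000]
step 2: m = 1.449250, f(m) = 0.723687 > 0 → root in [1.288500, 1.449250]
step 3: m = 1.368875, f(m) = -0.069054 < 0 → root in [1.368875, 1.449250]
step 4: m = 1.409063, f(m) = 0.316049 > 0 → root in [1.368875, 1.409063]
Midpoint of [1.368875, 1.409063] = 1.388969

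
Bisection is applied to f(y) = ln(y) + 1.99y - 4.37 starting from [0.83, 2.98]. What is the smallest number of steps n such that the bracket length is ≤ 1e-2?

Initial width b − a = 2.98 − 0.83 = 2.150000.
After n steps the width is (b−a)/2^n; need (b−a)/2^n ≤ 1e-2.
So n ≥ log₂(2.150000/1e-2) = log₂(215.0000) ≈ 7.7482.
Hence n = 8.

8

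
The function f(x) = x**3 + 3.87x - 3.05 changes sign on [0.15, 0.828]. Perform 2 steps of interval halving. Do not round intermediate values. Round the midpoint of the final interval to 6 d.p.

0.743250

f(0.150000) = -2.466125, f(0.828000) = 0.722024 (opposite signs)
step 1: m = 0.489000, f(m) = -1.040640 < 0 → root in [0.489000, 0.828000]
step 2: m = 0.658500, f(m) = -0.216065 < 0 → root in [0.658500, 0.828000]
Midpoint of [0.658500, 0.828000] = 0.743250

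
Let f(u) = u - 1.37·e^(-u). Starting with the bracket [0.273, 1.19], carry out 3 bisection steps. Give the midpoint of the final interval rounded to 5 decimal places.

f(0.273000) = -0.769697, f(1.190000) = 0.773217 (opposite signs)
step 1: m = 0.731500, f(m) = 0.072274 > 0 → root in [0.273000, 0.731500]
step 2: m = 0.502250, f(m) = -0.326829 < 0 → root in [0.502250, 0.731500]
step 3: m = 0.616875, f(m) = -0.122416 < 0 → root in [0.616875, 0.731500]
Midpoint of [0.616875, 0.731500] = 0.674188

0.67419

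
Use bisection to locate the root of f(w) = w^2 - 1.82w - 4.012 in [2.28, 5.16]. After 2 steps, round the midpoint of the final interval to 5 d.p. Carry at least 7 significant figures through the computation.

f(2.280000) = -2.963200, f(5.160000) = 13.222400 (opposite signs)
step 1: m = 3.720000, f(m) = 3.056000 > 0 → root in [2.280000, 3.720000]
step 2: m = 3.000000, f(m) = -0.472000 < 0 → root in [3.000000, 3.720000]
Midpoint of [3.000000, 3.720000] = 3.360000

3.36000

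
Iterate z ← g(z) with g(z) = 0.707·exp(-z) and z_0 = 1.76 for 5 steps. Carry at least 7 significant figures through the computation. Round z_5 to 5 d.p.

z_1 = g(1.760000) = 0.121636
z_2 = g(0.121636) = 0.626028
z_3 = g(0.626028) = 0.378041
z_4 = g(0.378041) = 0.484438
z_5 = g(0.484438) = 0.435543

0.43554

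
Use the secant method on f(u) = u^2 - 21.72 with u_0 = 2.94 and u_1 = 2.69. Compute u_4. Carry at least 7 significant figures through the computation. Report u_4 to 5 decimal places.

4.65128

f(u_0) = -13.076400, f(u_1) = -14.483900
u_2 = 2.690000 - (-14.483900)·(2.690000 - 2.940000)/(-14.483900 - (-13.076400)) = 5.262629; f(u_2) = 5.975262
u_3 = 5.262629 - (5.975262)·(5.262629 - 2.690000)/(5.975262 - (-14.483900)) = 4.511272; f(u_3) = -1.368425
u_4 = 4.511272 - (-1.368425)·(4.511272 - 5.262629)/(-1.368425 - (5.975262)) = 4.651280; f(u_4) = -0.085594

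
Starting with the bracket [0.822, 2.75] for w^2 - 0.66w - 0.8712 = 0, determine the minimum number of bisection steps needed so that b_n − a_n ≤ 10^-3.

11

Initial width b − a = 2.75 − 0.822 = 1.928000.
After n steps the width is (b−a)/2^n; need (b−a)/2^n ≤ 10^-3.
So n ≥ log₂(1.928000/10^-3) = log₂(1928.0000) ≈ 10.9129.
Hence n = 11.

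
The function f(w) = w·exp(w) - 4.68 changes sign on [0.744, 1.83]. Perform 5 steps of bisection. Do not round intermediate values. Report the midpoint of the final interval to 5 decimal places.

f(0.744000) = -3.114374, f(1.830000) = 6.728013 (opposite signs)
step 1: m = 1.287000, f(m) = -0.018609 < 0 → root in [1.287000, 1.830000]
step 2: m = 1.558500, f(m) = 2.725506 > 0 → root in [1.287000, 1.558500]
step 3: m = 1.422750, f(m) = 1.222297 > 0 → root in [1.287000, 1.422750]
step 4: m = 1.354875, f(m) = 0.571870 > 0 → root in [1.287000, 1.354875]
step 5: m = 1.320937, f(m) = 0.269464 > 0 → root in [1.287000, 1.320937]
Midpoint of [1.287000, 1.320937] = 1.303969

1.30397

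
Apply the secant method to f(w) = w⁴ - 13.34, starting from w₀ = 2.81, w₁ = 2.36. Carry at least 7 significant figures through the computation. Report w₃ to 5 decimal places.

1.96431

f(w_0) = 49.008395, f(w_1) = 17.680444
w_2 = 2.360000 - (17.680444)·(2.360000 - 2.810000)/(17.680444 - (49.008395)) = 2.106035; f(w_2) = 6.332630
w_3 = 2.106035 - (6.332630)·(2.106035 - 2.360000)/(6.332630 - (17.680444)) = 1.964310; f(w_3) = 1.548140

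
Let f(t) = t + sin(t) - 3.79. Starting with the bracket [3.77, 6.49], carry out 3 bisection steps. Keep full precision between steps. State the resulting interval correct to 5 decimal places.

[4.45000, 4.79000]

f(3.770000) = -0.607857, f(6.490000) = 2.905344 (opposite signs)
step 1: m = 5.130000, f(m) = 0.425940 > 0 → root in [3.770000, 5.130000]
step 2: m = 4.450000, f(m) = -0.305773 < 0 → root in [4.450000, 5.130000]
step 3: m = 4.790000, f(m) = 0.003010 > 0 → root in [4.450000, 4.790000]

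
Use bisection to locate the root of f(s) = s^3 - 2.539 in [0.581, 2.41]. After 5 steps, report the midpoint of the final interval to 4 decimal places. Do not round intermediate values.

f(0.581000) = -2.342877, f(2.410000) = 11.458521 (opposite signs)
step 1: m = 1.495500, f(m) = 0.805716 > 0 → root in [0.581000, 1.495500]
step 2: m = 1.038250, f(m) = -1.419805 < 0 → root in [1.038250, 1.495500]
step 3: m = 1.266875, f(m) = -0.505701 < 0 → root in [1.266875, 1.495500]
step 4: m = 1.381188, f(m) = 0.095862 > 0 → root in [1.266875, 1.381188]
step 5: m = 1.324031, f(m) = -0.217895 < 0 → root in [1.324031, 1.381188]
Midpoint of [1.324031, 1.381188] = 1.352609

1.3526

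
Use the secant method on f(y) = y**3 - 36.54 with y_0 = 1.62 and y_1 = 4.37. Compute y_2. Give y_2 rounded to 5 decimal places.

f(y_0) = -32.288472, f(y_1) = 46.913453
y_2 = 4.370000 - (46.913453)·(4.370000 - 1.620000)/(46.913453 - (-32.288472)) = 2.741100; f(y_2) = -15.944385

2.74110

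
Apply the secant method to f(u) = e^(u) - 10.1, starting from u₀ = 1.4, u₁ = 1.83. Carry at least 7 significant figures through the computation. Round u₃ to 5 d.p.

Secant update: u_(k+1) = u_k − f(u_k)·(u_k − u_(k-1))/(f(u_k) − f(u_(k-1))).
f(u_0) = -6.044800, f(u_1) = -3.866113
u_2 = 1.830000 - (-3.866113)·(1.830000 - 1.400000)/(-3.866113 - (-6.044800)) = 2.593042; f(u_2) = 3.270378
u_3 = 2.593042 - (3.270378)·(2.593042 - 1.830000)/(3.270378 - (-3.866113)) = 2.243369; f(u_3) = -0.674968

2.24337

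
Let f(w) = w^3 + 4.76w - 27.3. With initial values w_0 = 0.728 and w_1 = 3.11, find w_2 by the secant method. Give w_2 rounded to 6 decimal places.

2.089237

f(w_0) = -23.448892, f(w_1) = 17.583831
w_2 = 3.110000 - (17.583831)·(3.110000 - 0.728000)/(17.583831 - (-23.448892)) = 2.089237; f(w_2) = -8.235898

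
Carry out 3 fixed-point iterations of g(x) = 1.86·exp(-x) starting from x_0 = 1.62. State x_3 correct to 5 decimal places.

0.51343

x_1 = g(1.620000) = 0.368092
x_2 = g(0.368092) = 1.287220
x_3 = g(1.287220) = 0.513429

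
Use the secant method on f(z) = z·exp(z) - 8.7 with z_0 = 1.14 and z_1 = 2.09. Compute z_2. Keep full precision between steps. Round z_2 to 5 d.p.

1.50591

f(z_0) = -5.135484, f(z_1) = 8.197473
z_2 = 2.090000 - (8.197473)·(2.090000 - 1.140000)/(8.197473 - (-5.135484)) = 1.505914; f(z_2) = -1.910934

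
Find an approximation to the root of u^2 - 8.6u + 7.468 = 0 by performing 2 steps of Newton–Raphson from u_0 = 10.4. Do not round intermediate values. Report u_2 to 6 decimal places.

7.670696

f'(u) = 2u - 8.6
u_0 = 10.400000: f = 26.188000, f' = 12.200000 → u_1 = 10.400000 - (26.188000)/(12.200000) = 8.253443
u_1 = 8.253443: f = 4.607709, f' = 7.906885 → u_2 = 8.253443 - (4.607709)/(7.906885) = 7.670696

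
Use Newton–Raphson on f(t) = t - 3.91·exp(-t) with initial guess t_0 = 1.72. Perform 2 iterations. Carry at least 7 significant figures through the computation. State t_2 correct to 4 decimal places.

f'(t) = 1 + 3.91·exp(-t)
t_0 = 1.720000: f = 1.019851, f' = 1.700149 → t_1 = 1.720000 - (1.019851)/(1.700149) = 1.120140
t_1 = 1.120140: f = -0.155436, f' = 2.275576 → t_2 = 1.120140 - (-0.155436)/(2.275576) = 1.188446

1.1884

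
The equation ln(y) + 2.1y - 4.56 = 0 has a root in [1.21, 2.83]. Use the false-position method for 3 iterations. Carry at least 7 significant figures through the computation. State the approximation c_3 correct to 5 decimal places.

1.87275

f(1.210000) = -1.828380, f(2.830000) = 2.423277
step 1: c = 1.906664, f(c) = 0.089349 > 0 → new bracket [1.210000, 1.906664]
step 2: c = 1.874206, f(c) = 0.004016 > 0 → new bracket [1.210000, 1.874206]
step 3: c = 1.872750, f(c) = 0.000182 > 0 → new bracket [1.210000, 1.872750]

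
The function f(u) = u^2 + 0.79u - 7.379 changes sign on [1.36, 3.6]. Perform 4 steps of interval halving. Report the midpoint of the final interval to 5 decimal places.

2.41000

f(1.360000) = -4.455000, f(3.600000) = 8.425000 (opposite signs)
step 1: m = 2.480000, f(m) = 0.730600 > 0 → root in [1.360000, 2.480000]
step 2: m = 1.920000, f(m) = -2.175800 < 0 → root in [1.920000, 2.480000]
step 3: m = 2.200000, f(m) = -0.801000 < 0 → root in [2.200000, 2.480000]
step 4: m = 2.340000, f(m) = -0.054800 < 0 → root in [2.340000, 2.480000]
Midpoint of [2.340000, 2.480000] = 2.410000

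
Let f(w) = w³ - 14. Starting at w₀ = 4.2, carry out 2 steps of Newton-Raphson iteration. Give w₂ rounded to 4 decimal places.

Newton update: w ← w − f(w)/f'(w).
f'(w) = 3w²
w_0 = 4.200000: f = 60.088000, f' = 52.920000 → w_1 = 4.200000 - (60.088000)/(52.920000) = 3.064550
w_1 = 3.064550: f = 14.780627, f' = 28.174405 → w_2 = 3.064550 - (14.780627)/(28.174405) = 2.539938

2.5399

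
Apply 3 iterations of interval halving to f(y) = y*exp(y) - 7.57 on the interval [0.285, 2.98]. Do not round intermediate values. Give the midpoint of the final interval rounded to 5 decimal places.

1.46406

f(0.285000) = -7.191018, f(2.980000) = 51.099694 (opposite signs)
step 1: m = 1.632500, f(m) = 0.782932 > 0 → root in [0.285000, 1.632500]
step 2: m = 0.958750, f(m) = -5.069164 < 0 → root in [0.958750, 1.632500]
step 3: m = 1.295625, f(m) = -2.836721 < 0 → root in [1.295625, 1.632500]
Midpoint of [1.295625, 1.632500] = 1.464063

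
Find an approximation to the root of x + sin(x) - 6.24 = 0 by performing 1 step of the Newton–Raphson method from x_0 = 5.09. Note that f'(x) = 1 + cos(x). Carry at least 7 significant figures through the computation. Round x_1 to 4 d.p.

6.6094

x_0 = 5.090000: f = -2.079548, f' = 1.368701 → x_1 = 5.090000 - (-2.079548)/(1.368701) = 6.609359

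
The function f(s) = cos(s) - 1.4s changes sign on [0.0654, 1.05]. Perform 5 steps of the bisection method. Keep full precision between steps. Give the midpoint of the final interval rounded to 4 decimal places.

0.6039

f(0.065400) = 0.906302, f(1.050000) = -0.972429 (opposite signs)
step 1: m = 0.557700, f(m) = 0.067695 > 0 → root in [0.557700, 1.050000]
step 2: m = 0.803850, f(m) = -0.431450 < 0 → root in [0.557700, 0.803850]
step 3: m = 0.680775, f(m) = -0.176000 < 0 → root in [0.557700, 0.680775]
step 4: m = 0.619237, f(m) = -0.052611 < 0 → root in [0.557700, 0.619237]
step 5: m = 0.588469, f(m) = 0.007935 > 0 → root in [0.588469, 0.619237]
Midpoint of [0.588469, 0.619237] = 0.603853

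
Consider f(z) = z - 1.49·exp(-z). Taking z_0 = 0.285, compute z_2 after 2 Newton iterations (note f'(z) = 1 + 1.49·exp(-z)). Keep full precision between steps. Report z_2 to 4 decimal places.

z_0 = 0.285000: f = -0.835501, f' = 2.120501 → z_1 = 0.285000 - (-0.835501)/(2.120501) = 0.679011
z_1 = 0.679011: f = -0.076595, f' = 1.755606 → z_2 = 0.679011 - (-0.076595)/(1.755606) = 0.722640

0.7226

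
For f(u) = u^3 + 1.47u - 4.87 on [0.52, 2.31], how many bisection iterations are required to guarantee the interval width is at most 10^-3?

11

Initial width b − a = 2.31 − 0.52 = 1.790000.
After n steps the width is (b−a)/2^n; need (b−a)/2^n ≤ 10^-3.
So n ≥ log₂(1.790000/10^-3) = log₂(1790.0000) ≈ 10.8057.
Hence n = 11.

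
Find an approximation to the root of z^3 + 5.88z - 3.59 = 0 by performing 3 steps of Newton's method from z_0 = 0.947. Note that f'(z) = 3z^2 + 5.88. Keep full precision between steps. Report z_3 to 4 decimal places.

z_0 = 0.947000: f = 2.827638, f' = 8.570427 → z_1 = 0.947000 - (2.827638)/(8.570427) = 0.617070
z_1 = 0.617070: f = 0.273339, f' = 7.022327 → z_2 = 0.617070 - (0.273339)/(7.022327) = 0.578146
z_2 = 0.578146: f = 0.002746, f' = 6.882759 → z_3 = 0.578146 - (0.002746)/(6.882759) = 0.577747

0.5777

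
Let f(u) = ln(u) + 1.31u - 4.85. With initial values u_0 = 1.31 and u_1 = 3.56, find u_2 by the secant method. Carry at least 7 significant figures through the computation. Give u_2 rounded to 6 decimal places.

2.942463

f(u_0) = -2.863873, f(u_1) = 1.083361
u_2 = 3.560000 - (1.083361)·(3.560000 - 1.310000)/(1.083361 - (-2.863873)) = 2.942463; f(u_2) = 0.083874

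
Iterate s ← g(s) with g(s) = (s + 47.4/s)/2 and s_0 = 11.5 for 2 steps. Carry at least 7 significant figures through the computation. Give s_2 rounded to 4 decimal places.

6.9397

s_1 = g(11.500000) = 7.810870
s_2 = g(7.810870) = 6.939668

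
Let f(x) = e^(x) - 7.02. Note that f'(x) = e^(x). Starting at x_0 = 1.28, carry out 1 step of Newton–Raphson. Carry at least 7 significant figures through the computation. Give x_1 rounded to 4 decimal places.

2.2318

x_0 = 1.280000: f = -3.423360, f' = 3.596640 → x_1 = 1.280000 - (-3.423360)/(3.596640) = 2.231822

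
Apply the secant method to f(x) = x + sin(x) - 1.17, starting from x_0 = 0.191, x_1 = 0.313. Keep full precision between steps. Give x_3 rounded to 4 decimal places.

Secant update: x_(k+1) = x_k − f(x_k)·(x_k − x_(k-1))/(f(x_k) − f(x_(k-1))).
f(x_0) = -0.789159, f(x_1) = -0.549086
x_2 = 0.313000 - (-0.549086)·(0.313000 - 0.191000)/(-0.549086 - (-0.789159)) = 0.592033; f(x_2) = -0.019917
x_3 = 0.592033 - (-0.019917)·(0.592033 - 0.313000)/(-0.019917 - (-0.549086)) = 0.602536; f(x_3) = -0.000731

0.6025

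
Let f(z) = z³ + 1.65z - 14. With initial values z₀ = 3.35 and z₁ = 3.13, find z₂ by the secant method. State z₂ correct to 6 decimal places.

2.471612

f(z_0) = 29.122875, f(z_1) = 21.828797
z_2 = 3.130000 - (21.828797)·(3.130000 - 3.350000)/(21.828797 - (29.122875)) = 2.471612; f(z_2) = 5.176901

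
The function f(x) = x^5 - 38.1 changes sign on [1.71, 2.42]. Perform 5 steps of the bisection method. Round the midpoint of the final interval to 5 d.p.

f(1.710000) = -23.478883, f(2.420000) = 44.899759 (opposite signs)
step 1: m = 2.065000, f(m) = -0.550835 < 0 → root in [2.065000, 2.420000]
step 2: m = 2.242500, f(m) = 18.610341 > 0 → root in [2.065000, 2.242500]
step 3: m = 2.153750, f(m) = 8.242179 > 0 → root in [2.065000, 2.153750]
step 4: m = 2.109375, f(m) = 3.660816 > 0 → root in [2.065000, 2.109375]
step 5: m = 2.087187, f(m) = 1.510226 > 0 → root in [2.065000, 2.087187]
Midpoint of [2.065000, 2.087187] = 2.076094

2.07609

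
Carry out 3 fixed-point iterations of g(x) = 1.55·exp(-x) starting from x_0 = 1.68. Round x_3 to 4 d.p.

x_1 = g(1.680000) = 0.288880
x_2 = g(0.288880) = 1.161109
x_3 = g(1.161109) = 0.485365

0.4854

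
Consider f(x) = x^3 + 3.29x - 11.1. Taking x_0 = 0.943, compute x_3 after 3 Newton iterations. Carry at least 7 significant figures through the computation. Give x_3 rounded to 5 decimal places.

f'(x) = 3x^2 + 3.29
x_0 = 0.943000: f = -7.158968, f' = 5.957747 → x_1 = 0.943000 - (-7.158968)/(5.957747) = 2.144623
x_1 = 2.144623: f = 5.819812, f' = 17.088229 → x_2 = 2.144623 - (5.819812)/(17.088229) = 1.804049
x_2 = 1.804049: f = 0.706767, f' = 13.053779 → x_3 = 1.804049 - (0.706767)/(13.053779) = 1.749906

1.74991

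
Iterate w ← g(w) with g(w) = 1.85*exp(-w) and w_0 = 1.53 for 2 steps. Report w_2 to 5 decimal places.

1.23936

w_1 = g(1.530000) = 0.400591
w_2 = g(0.400591) = 1.239359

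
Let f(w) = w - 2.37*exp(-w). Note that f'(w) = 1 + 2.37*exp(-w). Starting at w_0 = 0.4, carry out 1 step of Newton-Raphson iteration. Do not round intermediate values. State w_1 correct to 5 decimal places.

0.85918

w_0 = 0.400000: f = -1.188659, f' = 2.588659 → w_1 = 0.400000 - (-1.188659)/(2.588659) = 0.859179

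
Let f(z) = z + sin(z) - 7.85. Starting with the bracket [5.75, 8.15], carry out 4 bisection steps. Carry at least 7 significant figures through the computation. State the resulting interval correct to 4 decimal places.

[7.1000, 7.2500]

f(5.750000) = -2.608279, f(8.150000) = 1.256506 (opposite signs)
step 1: m = 6.950000, f(m) = -0.281514 < 0 → root in [6.950000, 8.150000]
step 2: m = 7.550000, f(m) = 0.654152 > 0 → root in [6.950000, 7.550000]
step 3: m = 7.250000, f(m) = 0.223081 > 0 → root in [6.950000, 7.250000]
step 4: m = 7.100000, f(m) = -0.021031 < 0 → root in [7.100000, 7.250000]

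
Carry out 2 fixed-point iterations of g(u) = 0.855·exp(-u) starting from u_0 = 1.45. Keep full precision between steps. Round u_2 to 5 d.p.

u_1 = g(1.450000) = 0.200558
u_2 = g(0.200558) = 0.699625

0.69962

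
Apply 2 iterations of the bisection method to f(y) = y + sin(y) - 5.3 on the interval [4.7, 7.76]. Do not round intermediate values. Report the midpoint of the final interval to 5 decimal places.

5.84750

f(4.700000) = -1.599923, f(7.760000) = 3.455587 (opposite signs)
step 1: m = 6.230000, f(m) = 0.876840 > 0 → root in [4.700000, 6.230000]
step 2: m = 5.465000, f(m) = -0.564907 < 0 → root in [5.465000, 6.230000]
Midpoint of [5.465000, 6.230000] = 5.847500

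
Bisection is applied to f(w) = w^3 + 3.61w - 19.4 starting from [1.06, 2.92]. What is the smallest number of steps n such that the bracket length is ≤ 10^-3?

Initial width b − a = 2.92 − 1.06 = 1.860000.
After n steps the width is (b−a)/2^n; need (b−a)/2^n ≤ 10^-3.
So n ≥ log₂(1.860000/10^-3) = log₂(1860.0000) ≈ 10.8611.
Hence n = 11.

11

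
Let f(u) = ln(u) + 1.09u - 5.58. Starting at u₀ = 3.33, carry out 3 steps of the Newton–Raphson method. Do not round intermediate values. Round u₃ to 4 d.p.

3.8763

f'(u) = 1/u + 1.09
u_0 = 3.330000: f = -0.747328, f' = 1.390300 → u_1 = 3.330000 - (-0.747328)/(1.390300) = 3.867530
u_1 = 3.867530: f = -0.011777, f' = 1.348563 → u_2 = 3.867530 - (-0.011777)/(1.348563) = 3.876262
u_2 = 3.876262: f = -0.000003, f' = 1.347980 → u_3 = 3.876262 - (-0.000003)/(1.347980) = 3.876264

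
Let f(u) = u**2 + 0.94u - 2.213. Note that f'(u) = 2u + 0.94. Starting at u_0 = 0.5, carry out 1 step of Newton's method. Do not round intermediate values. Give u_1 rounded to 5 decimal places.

1.26959

u_0 = 0.500000: f = -1.493000, f' = 1.940000 → u_1 = 0.500000 - (-1.493000)/(1.940000) = 1.269588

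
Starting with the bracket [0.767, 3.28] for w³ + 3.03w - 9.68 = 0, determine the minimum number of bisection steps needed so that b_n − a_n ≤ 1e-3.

12

Initial width b − a = 3.28 − 0.767 = 2.513000.
After n steps the width is (b−a)/2^n; need (b−a)/2^n ≤ 1e-3.
So n ≥ log₂(2.513000/1e-3) = log₂(2513.0000) ≈ 11.2952.
Hence n = 12.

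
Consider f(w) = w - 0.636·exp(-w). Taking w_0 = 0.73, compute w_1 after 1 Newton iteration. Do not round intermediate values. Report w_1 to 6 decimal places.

f'(w) = 1 + 0.636·exp(-w)
w_0 = 0.730000: f = 0.423506, f' = 1.306494 → w_1 = 0.730000 - (0.423506)/(1.306494) = 0.405846

0.405846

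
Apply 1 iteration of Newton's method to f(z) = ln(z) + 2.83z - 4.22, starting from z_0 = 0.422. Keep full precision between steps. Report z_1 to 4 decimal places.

Newton update: z ← z − f(z)/f'(z).
f'(z) = 1/z + 2.83
z_0 = 0.422000: f = -3.888490, f' = 5.199668 → z_1 = 0.422000 - (-3.888490)/(5.199668) = 1.169834

1.1698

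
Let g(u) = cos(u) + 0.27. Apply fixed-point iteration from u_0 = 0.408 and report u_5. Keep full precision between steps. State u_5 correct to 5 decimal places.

u_1 = g(0.408000) = 1.187916
u_2 = g(1.187916) = 0.643594
u_3 = g(0.643594) = 1.069945
u_4 = g(1.069945) = 0.750173
u_5 = g(0.750173) = 1.001571

1.00157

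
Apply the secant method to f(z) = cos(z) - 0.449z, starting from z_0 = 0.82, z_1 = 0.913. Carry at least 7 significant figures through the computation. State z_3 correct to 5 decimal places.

1.06946

Secant update: z_(k+1) = z_k − f(z_k)·(z_k − z_(k-1))/(f(z_k) − f(z_(k-1))).
f(z_0) = 0.314041, f(z_1) = 0.201437
z_2 = 0.913000 - (0.201437)·(0.913000 - 0.820000)/(0.201437 - (0.314041)) = 1.079368; f(z_2) = -0.012751
z_3 = 1.079368 - (-0.012751)·(1.079368 - 0.913000)/(-0.012751 - (0.201437)) = 1.069464; f(z_3) = 0.000405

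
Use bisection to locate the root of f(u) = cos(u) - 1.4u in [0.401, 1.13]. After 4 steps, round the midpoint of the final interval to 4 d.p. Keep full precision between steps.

0.6060

f(0.401000) = 0.359271, f(1.130000) = -1.155340 (opposite signs)
step 1: m = 0.765500, f(m) = -0.350664 < 0 → root in [0.401000, 0.765500]
step 2: m = 0.583250, f(m) = 0.018127 > 0 → root in [0.583250, 0.765500]
step 3: m = 0.674375, f(m) = -0.163028 < 0 → root in [0.583250, 0.674375]
step 4: m = 0.628812, f(m) = -0.071611 < 0 → root in [0.583250, 0.628812]
Midpoint of [0.583250, 0.628812] = 0.606031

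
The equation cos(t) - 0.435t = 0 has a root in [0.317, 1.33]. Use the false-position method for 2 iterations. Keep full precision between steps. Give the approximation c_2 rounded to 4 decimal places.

1.0793

False-position update: c = (a·f(b) − b·f(a))/(f(b) − f(a)); replace the endpoint whose sign matches f(c).
f(0.317000) = 0.812280, f(1.330000) = -0.340074
step 1: c = 1.031051, f(c) = 0.065410 > 0 → new bracket [1.031051, 1.330000]
step 2: c = 1.079276, f(c) = 0.002482 > 0 → new bracket [1.079276, 1.330000]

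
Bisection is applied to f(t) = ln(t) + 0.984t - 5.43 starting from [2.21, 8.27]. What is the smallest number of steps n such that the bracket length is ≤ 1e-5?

20

Initial width b − a = 8.27 − 2.21 = 6.060000.
After n steps the width is (b−a)/2^n; need (b−a)/2^n ≤ 1e-5.
So n ≥ log₂(6.060000/1e-5) = log₂(606000.0000) ≈ 19.2090.
Hence n = 20.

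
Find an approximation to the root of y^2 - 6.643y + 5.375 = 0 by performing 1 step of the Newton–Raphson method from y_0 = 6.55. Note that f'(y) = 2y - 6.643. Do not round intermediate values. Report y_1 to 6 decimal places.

y_0 = 6.550000: f = 4.765850, f' = 6.457000 → y_1 = 6.550000 - (4.765850)/(6.457000) = 5.811910

5.811910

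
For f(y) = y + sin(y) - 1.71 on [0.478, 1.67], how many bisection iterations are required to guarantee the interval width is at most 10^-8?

27

Initial width b − a = 1.67 − 0.478 = 1.192000.
After n steps the width is (b−a)/2^n; need (b−a)/2^n ≤ 10^-8.
So n ≥ log₂(1.192000/10^-8) = log₂(119200000.0000) ≈ 26.8288.
Hence n = 27.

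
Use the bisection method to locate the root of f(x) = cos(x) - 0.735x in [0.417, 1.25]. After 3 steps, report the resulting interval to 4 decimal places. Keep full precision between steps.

f(0.417000) = 0.607813, f(1.250000) = -0.603428 (opposite signs)
step 1: m = 0.833500, f(m) = 0.059666 > 0 → root in [0.833500, 1.250000]
step 2: m = 1.041750, f(m) = -0.260976 < 0 → root in [0.833500, 1.041750]
step 3: m = 0.937625, f(m) = -0.097450 < 0 → root in [0.833500, 0.937625]

[0.8335, 0.9376]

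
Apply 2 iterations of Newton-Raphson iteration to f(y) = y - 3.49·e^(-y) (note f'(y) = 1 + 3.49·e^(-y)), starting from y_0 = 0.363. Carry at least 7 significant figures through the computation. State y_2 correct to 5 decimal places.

Newton update: y ← y − f(y)/f'(y).
y_0 = 0.363000: f = -2.064597, f' = 3.427597 → y_1 = 0.363000 - (-2.064597)/(3.427597) = 0.965345
y_1 = 0.965345: f = -0.363827, f' = 2.329172 → y_2 = 0.965345 - (-0.363827)/(2.329172) = 1.121550

1.12155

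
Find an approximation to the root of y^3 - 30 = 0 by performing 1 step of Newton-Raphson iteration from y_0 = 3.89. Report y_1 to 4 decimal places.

f'(y) = 3y^2
y_0 = 3.890000: f = 28.863869, f' = 45.396300 → y_1 = 3.890000 - (28.863869)/(45.396300) = 3.254180

3.2542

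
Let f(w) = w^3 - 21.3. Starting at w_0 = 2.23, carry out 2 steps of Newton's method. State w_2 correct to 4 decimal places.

2.7788

f'(w) = 3w^2
w_0 = 2.230000: f = -10.210433, f' = 14.918700 → w_1 = 2.230000 - (-10.210433)/(14.918700) = 2.914405
w_1 = 2.914405: f = 3.454247, f' = 25.481270 → w_2 = 2.914405 - (3.454247)/(25.481270) = 2.778845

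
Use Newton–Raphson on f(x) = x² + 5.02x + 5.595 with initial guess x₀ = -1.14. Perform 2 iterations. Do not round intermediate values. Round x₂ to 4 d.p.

f'(x) = 2x + 5.02
x_0 = -1.140000: f = 1.171800, f' = 2.740000 → x_1 = -1.140000 - (1.171800)/(2.740000) = -1.567664
x_1 = -1.567664: f = 0.182897, f' = 1.884672 → x_2 = -1.567664 - (0.182897)/(1.884672) = -1.664709

-1.6647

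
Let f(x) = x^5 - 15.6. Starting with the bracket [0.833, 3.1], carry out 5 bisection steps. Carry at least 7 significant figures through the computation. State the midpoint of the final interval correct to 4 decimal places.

1.7185

f(0.833000) = -15.198926, f(3.100000) = 270.691510 (opposite signs)
step 1: m = 1.966500, f(m) = 13.808289 > 0 → root in [0.833000, 1.966500]
step 2: m = 1.399750, f(m) = -10.226560 < 0 → root in [1.399750, 1.966500]
step 3: m = 1.683125, f(m) = -2.092286 < 0 → root in [1.683125, 1.966500]
step 4: m = 1.824812, f(m) = 4.634442 > 0 → root in [1.683125, 1.824812]
step 5: m = 1.753969, f(m) = 1.000045 > 0 → root in [1.683125, 1.753969]
Midpoint of [1.683125, 1.753969] = 1.718547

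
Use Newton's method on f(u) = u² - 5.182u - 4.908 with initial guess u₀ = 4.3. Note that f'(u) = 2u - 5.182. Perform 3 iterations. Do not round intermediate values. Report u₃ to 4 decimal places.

6.0010

u_0 = 4.300000: f = -8.700600, f' = 3.418000 → u_1 = 4.300000 - (-8.700600)/(3.418000) = 6.845524
u_1 = 6.845524: f = 6.479691, f' = 8.509047 → u_2 = 6.845524 - (6.479691)/(8.509047) = 6.084018
u_2 = 6.084018: f = 0.579891, f' = 6.986035 → u_3 = 6.084018 - (0.579891)/(6.986035) = 6.001010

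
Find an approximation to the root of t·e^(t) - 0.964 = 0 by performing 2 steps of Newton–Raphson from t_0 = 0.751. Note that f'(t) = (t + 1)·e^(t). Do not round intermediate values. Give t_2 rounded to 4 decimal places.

0.5546

t_0 = 0.751000: f = 0.627458, f' = 3.710576 → t_1 = 0.751000 - (0.627458)/(3.710576) = 0.581900
t_1 = 0.581900: f = 0.077273, f' = 2.830708 → t_2 = 0.581900 - (0.077273)/(2.830708) = 0.554602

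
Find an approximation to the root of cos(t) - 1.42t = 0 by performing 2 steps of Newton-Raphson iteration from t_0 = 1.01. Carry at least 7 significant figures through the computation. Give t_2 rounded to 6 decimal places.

0.586660

Newton update: t ← t − f(t)/f'(t).
f'(t) = -sin(t) - 1.42
t_0 = 1.010000: f = -0.902339, f' = -2.266832 → t_1 = 1.010000 - (-0.902339)/(-2.266832) = 0.611938
t_1 = 0.611938: f = -0.050416, f' = -1.994455 → t_2 = 0.611938 - (-0.050416)/(-1.994455) = 0.586660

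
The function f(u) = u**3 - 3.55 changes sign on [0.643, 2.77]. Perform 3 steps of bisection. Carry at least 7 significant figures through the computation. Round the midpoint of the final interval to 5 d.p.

1.57356

f(0.643000) = -3.284152, f(2.770000) = 17.703933 (opposite signs)
step 1: m = 1.706500, f(m) = 1.419571 > 0 → root in [0.643000, 1.706500]
step 2: m = 1.174750, f(m) = -1.928801 < 0 → root in [1.174750, 1.706500]
step 3: m = 1.440625, f(m) = -0.560126 < 0 → root in [1.440625, 1.706500]
Midpoint of [1.440625, 1.706500] = 1.573562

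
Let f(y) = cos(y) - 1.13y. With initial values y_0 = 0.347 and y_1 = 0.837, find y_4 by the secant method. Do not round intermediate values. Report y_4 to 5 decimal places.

0.68521

f(y_0) = 0.548287, f(y_1) = -0.276116
y_2 = 0.837000 - (-0.276116)·(0.837000 - 0.347000)/(-0.276116 - (0.548287)) = 0.672885; f(y_2) = 0.021667
y_3 = 0.672885 - (0.021667)·(0.672885 - 0.837000)/(0.021667 - (-0.276116)) = 0.684826; f(y_3) = 0.000676
y_4 = 0.684826 - (0.000676)·(0.684826 - 0.672885)/(0.000676 - (0.021667)) = 0.685210; f(y_4) = -0.000002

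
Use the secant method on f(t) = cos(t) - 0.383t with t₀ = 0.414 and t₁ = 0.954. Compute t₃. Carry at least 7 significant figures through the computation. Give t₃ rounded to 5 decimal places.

f(t_0) = 0.756957, f(t_1) = 0.213043
t_2 = 0.954000 - (0.213043)·(0.954000 - 0.414000)/(0.213043 - (0.756957)) = 1.165510; f(t_2) = -0.052108
t_3 = 1.165510 - (-0.052108)·(1.165510 - 0.954000)/(-0.052108 - (0.213043)) = 1.123943; f(t_3) = 0.001659

1.12394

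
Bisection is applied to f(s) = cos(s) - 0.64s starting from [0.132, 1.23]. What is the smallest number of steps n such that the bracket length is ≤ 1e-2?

Initial width b − a = 1.23 − 0.132 = 1.098000.
After n steps the width is (b−a)/2^n; need (b−a)/2^n ≤ 1e-2.
So n ≥ log₂(1.098000/1e-2) = log₂(109.8000) ≈ 6.7787.
Hence n = 7.

7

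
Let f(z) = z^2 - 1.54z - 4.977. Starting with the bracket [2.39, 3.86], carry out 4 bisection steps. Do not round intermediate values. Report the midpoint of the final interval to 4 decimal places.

3.1709

f(2.390000) = -2.945500, f(3.860000) = 3.978200 (opposite signs)
step 1: m = 3.125000, f(m) = -0.023875 < 0 → root in [3.125000, 3.860000]
step 2: m = 3.492500, f(m) = 1.842106 > 0 → root in [3.125000, 3.492500]
step 3: m = 3.308750, f(m) = 0.875352 > 0 → root in [3.125000, 3.308750]
step 4: m = 3.216875, f(m) = 0.417297 > 0 → root in [3.125000, 3.216875]
Midpoint of [3.125000, 3.216875] = 3.170937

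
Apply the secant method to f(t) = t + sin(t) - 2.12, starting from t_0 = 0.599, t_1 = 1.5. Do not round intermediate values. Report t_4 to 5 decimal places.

1.19132

f(t_0) = -0.957183, f(t_1) = 0.377495
t_2 = 1.500000 - (0.377495)·(1.500000 - 0.599000)/(0.377495 - (-0.957183)) = 1.245165; f(t_2) = 0.072614
t_3 = 1.245165 - (0.072614)·(1.245165 - 1.500000)/(0.072614 - (0.377495)) = 1.184471; f(t_3) = -0.009230
t_4 = 1.184471 - (-0.009230)·(1.184471 - 1.245165)/(-0.009230 - (0.072614)) = 1.191315; f(t_4) = 0.000172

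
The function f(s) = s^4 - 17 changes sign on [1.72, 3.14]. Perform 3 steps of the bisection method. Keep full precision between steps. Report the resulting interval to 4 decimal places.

[1.8975, 2.0750]

f(1.720000) = -8.247869, f(3.140000) = 80.211712 (opposite signs)
step 1: m = 2.430000, f(m) = 17.867844 > 0 → root in [1.720000, 2.430000]
step 2: m = 2.075000, f(m) = 1.538407 > 0 → root in [1.720000, 2.075000]
step 3: m = 1.897500, f(m) = -4.036355 < 0 → root in [1.897500, 2.075000]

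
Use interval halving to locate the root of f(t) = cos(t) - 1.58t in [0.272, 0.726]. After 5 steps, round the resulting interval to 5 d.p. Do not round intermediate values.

[0.54156, 0.55575]

f(0.272000) = 0.533476, f(0.726000) = -0.399244 (opposite signs)
step 1: m = 0.499000, f(m) = 0.089642 > 0 → root in [0.499000, 0.726000]
step 2: m = 0.612500, f(m) = -0.149537 < 0 → root in [0.499000, 0.612500]
step 3: m = 0.555750, f(m) = -0.028580 < 0 → root in [0.499000, 0.555750]
step 4: m = 0.527375, f(m) = 0.030879 > 0 → root in [0.527375, 0.555750]
step 5: m = 0.541562, f(m) = 0.001236 > 0 → root in [0.541562, 0.555750]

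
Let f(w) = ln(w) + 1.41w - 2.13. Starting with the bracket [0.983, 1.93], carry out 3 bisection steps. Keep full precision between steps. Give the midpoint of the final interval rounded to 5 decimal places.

f(0.983000) = -0.761116, f(1.930000) = 1.248820 (opposite signs)
step 1: m = 1.456500, f(m) = 0.299701 > 0 → root in [0.983000, 1.456500]
step 2: m = 1.219750, f(m) = -0.211507 < 0 → root in [1.219750, 1.456500]
step 3: m = 1.338125, f(m) = 0.048026 > 0 → root in [1.219750, 1.338125]
Midpoint of [1.219750, 1.338125] = 1.278937

1.27894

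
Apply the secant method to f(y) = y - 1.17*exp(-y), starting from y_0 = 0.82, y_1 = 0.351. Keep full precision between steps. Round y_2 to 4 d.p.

f(y_0) = 0.304695, f(y_1) = -0.472661
y_2 = 0.351000 - (-0.472661)·(0.351000 - 0.820000)/(-0.472661 - (0.304695)) = 0.636169; f(y_2) = 0.016869

0.6362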